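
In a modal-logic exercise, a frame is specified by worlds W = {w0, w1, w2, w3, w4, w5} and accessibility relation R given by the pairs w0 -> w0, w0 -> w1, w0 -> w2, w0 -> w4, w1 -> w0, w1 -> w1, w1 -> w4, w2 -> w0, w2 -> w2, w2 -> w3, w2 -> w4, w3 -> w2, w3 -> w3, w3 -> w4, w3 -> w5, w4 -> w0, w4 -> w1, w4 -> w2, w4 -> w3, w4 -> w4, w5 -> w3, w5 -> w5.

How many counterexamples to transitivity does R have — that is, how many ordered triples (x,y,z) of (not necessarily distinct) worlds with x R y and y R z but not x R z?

14

Enumerating: (w0,w2,w3), (w0,w4,w3), (w1,w0,w2), (w1,w4,w2), (w1,w4,w3), (w2,w0,w1), (w2,w3,w5), (w2,w4,w1), (w3,w2,w0), (w3,w4,w0), (w3,w4,w1), (w4,w3,w5), (w5,w3,w2), (w5,w3,w4).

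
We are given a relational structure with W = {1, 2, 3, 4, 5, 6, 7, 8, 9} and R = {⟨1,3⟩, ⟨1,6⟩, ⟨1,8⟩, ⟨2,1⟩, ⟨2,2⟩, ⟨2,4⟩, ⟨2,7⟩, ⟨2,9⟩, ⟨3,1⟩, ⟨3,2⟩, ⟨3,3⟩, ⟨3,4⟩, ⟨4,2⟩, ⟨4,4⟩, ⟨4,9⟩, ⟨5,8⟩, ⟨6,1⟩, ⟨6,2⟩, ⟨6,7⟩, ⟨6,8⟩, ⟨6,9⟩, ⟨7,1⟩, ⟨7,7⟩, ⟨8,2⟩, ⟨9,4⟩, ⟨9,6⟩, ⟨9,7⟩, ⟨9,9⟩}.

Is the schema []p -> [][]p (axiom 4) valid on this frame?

No

By correspondence theory, 4 is valid on a frame iff R is transitive.
Transitive: no — 1 R 3 and 3 R 2, but not 1 R 2.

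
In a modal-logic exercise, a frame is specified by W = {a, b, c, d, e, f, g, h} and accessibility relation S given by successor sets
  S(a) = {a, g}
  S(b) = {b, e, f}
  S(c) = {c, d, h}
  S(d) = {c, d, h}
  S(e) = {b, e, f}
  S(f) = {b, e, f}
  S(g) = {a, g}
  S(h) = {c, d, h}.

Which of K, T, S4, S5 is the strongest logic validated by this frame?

S5

Reflexive (axiom T): yes — every world is S-related to itself.
Transitive (axiom 4): yes — every two-step S-path is closed by a direct edge.
Euclidean (axiom 5): yes — any two successors of a common world are S-related.
So F validates K, T, S4, S5. The strongest is S5.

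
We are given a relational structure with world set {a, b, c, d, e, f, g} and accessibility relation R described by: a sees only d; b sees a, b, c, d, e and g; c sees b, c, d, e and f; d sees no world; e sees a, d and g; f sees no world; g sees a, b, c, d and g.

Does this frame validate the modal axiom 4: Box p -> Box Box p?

No

By correspondence theory, 4 is valid on a frame iff R is transitive.
Transitive: no — b R c and c R f, but not b R f.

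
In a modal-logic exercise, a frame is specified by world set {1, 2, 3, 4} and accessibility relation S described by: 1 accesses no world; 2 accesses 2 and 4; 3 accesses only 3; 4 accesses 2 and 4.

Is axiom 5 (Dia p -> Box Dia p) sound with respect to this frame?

Yes

By correspondence theory, 5 is valid on a frame iff S is Euclidean.
Euclidean: yes — any two successors of a common world are S-related.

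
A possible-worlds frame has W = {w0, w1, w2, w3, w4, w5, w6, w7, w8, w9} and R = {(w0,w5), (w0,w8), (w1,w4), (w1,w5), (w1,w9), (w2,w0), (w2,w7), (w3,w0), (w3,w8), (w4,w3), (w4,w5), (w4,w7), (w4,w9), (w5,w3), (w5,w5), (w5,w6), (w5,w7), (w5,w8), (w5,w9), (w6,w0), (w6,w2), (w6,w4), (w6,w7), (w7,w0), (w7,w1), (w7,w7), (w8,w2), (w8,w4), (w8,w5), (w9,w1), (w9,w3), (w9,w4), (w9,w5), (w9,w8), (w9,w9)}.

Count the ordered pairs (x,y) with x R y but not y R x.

Enumerating: (w0,w5), (w0,w8), (w1,w4), (w1,w5), (w2,w0), (w2,w7), (w3,w0), (w3,w8), (w4,w3), (w4,w5), (w4,w7), (w5,w3), … and 12 more.
Total: 24.

24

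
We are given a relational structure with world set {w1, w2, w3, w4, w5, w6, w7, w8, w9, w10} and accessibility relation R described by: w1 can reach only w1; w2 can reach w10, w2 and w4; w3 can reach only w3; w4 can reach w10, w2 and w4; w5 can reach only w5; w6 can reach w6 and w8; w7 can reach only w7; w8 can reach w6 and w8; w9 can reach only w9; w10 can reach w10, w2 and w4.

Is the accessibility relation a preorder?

Yes

Reflexive: yes — every world is R-related to itself.
Transitive: yes — every two-step R-path is closed by a direct edge.
So R is a preorder.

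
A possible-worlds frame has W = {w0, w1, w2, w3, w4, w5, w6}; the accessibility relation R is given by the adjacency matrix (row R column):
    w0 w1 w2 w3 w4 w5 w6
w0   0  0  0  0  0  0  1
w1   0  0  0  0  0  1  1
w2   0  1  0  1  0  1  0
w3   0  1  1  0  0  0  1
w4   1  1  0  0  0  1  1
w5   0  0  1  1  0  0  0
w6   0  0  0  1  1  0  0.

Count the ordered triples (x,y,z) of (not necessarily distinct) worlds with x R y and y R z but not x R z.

30

Enumerating: (w0,w6,w3), (w0,w6,w4), (w1,w5,w2), (w1,w5,w3), (w1,w6,w3), (w1,w6,w4), (w2,w1,w6), (w2,w3,w2), (w2,w3,w6), (w2,w5,w2), (w3,w1,w5), (w3,w2,w3), … and 18 more.
Total: 30.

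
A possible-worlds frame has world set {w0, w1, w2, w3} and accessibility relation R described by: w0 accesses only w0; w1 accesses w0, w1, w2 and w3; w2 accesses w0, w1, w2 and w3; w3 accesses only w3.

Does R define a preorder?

Yes

Reflexive: yes — every world is R-related to itself.
Transitive: yes — every two-step R-path is closed by a direct edge.
So R is a preorder.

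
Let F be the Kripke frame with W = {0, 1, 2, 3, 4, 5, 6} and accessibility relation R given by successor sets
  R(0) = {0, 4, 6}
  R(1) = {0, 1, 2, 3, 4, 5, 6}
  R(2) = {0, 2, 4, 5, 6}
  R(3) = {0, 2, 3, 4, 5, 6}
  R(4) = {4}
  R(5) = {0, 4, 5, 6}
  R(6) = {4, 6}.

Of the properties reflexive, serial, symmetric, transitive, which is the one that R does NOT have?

Reflexive: yes — every world is R-related to itself.
Serial: yes — every world has a successor (e.g. 0 R 0).
Symmetric: no — 0 R 4 but not 4 R 0.
Transitive: yes — every two-step R-path is closed by a direct edge.
Only symmetric fails.

symmetric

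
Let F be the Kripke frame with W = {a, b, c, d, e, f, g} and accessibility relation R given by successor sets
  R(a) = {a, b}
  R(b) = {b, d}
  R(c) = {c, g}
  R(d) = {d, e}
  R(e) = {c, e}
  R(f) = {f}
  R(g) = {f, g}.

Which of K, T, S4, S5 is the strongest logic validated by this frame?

Reflexive (axiom T): yes — every world is R-related to itself.
Transitive (axiom 4): no — a R b and b R d, but not a R d.
Euclidean (axiom 5): no — a R b and a R a, but not b R a.
So F validates K, T; S4 would additionally require R to be transitive. The strongest is T.

T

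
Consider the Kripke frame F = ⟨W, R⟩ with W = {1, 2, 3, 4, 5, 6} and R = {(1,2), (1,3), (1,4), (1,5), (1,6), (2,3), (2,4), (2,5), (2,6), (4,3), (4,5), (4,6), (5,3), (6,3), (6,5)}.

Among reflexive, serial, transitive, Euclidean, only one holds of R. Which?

Reflexive: no — 1 is not related to itself.
Serial: no — 3 has no R-successor.
Transitive: yes — every two-step R-path is closed by a direct edge.
Euclidean: no — 1 R 3 and 1 R 2, but not 3 R 2.
Only transitive holds.

transitive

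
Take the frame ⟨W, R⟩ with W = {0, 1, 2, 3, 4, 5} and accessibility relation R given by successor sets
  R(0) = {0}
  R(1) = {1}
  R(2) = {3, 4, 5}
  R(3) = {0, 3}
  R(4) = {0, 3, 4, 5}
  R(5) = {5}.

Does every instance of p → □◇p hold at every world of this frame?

The schema B characterises exactly the symmetric frames.
Symmetric: no — 2 R 3 but not 3 R 2.

No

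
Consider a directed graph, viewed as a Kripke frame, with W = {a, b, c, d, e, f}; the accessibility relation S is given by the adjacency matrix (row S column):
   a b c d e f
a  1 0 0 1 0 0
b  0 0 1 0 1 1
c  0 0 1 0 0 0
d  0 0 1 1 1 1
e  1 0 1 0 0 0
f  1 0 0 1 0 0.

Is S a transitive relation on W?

Transitive: no — a S d and d S c, but not a S c.

No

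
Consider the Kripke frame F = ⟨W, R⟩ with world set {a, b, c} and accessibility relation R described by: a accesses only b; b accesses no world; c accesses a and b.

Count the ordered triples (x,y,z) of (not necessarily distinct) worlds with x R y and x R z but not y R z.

Enumerating: (a,b,b), (c,a,a), (c,b,a), (c,b,b).

4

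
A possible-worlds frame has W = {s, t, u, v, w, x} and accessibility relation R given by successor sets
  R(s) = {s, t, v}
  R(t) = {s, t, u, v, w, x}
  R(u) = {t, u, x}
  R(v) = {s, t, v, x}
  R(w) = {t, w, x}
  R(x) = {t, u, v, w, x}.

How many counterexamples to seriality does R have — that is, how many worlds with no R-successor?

R is serial; there are no such worlds.

0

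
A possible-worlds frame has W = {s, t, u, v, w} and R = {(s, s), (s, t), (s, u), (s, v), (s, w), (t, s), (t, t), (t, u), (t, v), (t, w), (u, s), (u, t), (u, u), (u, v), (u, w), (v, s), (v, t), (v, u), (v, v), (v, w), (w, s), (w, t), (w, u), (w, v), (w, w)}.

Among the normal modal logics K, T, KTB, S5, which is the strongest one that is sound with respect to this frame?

S5

Reflexive (axiom T): yes — every world is R-related to itself.
Symmetric (axiom B): yes — every pair in R has its reverse in R.
Euclidean (axiom 5): yes — any two successors of a common world are R-related.
So F validates K, T, KTB, S5. The strongest is S5.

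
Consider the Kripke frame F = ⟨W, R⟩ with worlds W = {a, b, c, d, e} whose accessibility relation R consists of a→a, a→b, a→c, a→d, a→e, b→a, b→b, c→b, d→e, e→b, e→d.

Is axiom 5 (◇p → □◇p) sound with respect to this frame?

No

Axiom 5 corresponds to the accessibility relation being Euclidean.
Euclidean: no — a R b and a R c, but not b R c.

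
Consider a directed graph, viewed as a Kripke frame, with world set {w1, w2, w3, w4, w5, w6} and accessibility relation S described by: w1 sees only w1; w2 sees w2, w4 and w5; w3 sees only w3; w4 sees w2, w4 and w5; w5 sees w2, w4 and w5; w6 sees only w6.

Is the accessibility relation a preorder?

Yes

Reflexive: yes — every world is S-related to itself.
Transitive: yes — every two-step S-path is closed by a direct edge.
So S is a preorder.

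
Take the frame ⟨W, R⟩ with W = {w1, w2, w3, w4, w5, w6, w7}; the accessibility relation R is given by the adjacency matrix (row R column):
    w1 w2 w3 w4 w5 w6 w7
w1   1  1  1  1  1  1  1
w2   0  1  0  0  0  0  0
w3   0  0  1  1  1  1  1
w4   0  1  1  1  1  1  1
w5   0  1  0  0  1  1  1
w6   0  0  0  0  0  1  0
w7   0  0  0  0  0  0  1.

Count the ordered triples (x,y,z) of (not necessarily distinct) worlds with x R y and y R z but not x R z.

Enumerating: (w3,w4,w2), (w3,w5,w2).

2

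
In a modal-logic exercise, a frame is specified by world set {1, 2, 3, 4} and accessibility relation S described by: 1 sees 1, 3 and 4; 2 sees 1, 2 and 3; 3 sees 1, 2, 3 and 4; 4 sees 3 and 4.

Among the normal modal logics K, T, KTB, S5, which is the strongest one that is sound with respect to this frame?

Reflexive (axiom T): yes — every world is S-related to itself.
Symmetric (axiom B): no — 1 S 4 but not 4 S 1.
Euclidean (axiom 5): no — 3 S 1 and 3 S 2, but not 1 S 2.
So F validates K, T; KTB would additionally require S to be symmetric. The strongest is T.

T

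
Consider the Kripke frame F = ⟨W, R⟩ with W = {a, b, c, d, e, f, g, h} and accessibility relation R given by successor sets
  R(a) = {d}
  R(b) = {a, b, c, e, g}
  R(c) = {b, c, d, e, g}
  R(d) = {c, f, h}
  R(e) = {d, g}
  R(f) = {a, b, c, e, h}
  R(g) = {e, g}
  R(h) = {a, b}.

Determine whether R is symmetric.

No

Symmetric: no — a R d but not d R a.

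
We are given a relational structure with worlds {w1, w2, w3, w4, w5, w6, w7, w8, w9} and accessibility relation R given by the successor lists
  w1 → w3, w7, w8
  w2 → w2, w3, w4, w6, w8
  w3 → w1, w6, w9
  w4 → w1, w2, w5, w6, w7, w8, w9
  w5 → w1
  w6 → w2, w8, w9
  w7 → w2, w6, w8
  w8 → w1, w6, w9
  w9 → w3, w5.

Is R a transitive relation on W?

No

Transitive: no — w1 R w3 and w3 R w6, but not w1 R w6.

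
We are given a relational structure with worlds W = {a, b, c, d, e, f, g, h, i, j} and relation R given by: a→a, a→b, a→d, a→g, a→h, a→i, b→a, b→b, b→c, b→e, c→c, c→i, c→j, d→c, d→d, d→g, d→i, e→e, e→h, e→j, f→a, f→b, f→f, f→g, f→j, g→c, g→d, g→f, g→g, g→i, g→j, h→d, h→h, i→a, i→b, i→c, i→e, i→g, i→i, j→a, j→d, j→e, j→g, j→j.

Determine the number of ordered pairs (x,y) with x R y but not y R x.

18

Enumerating: (a,d), (a,g), (a,h), (b,c), (b,e), (c,j), (d,c), (d,i), (e,h), (f,a), (f,b), (f,j), (g,c), (h,d), (i,b), (i,e), (j,a), (j,d).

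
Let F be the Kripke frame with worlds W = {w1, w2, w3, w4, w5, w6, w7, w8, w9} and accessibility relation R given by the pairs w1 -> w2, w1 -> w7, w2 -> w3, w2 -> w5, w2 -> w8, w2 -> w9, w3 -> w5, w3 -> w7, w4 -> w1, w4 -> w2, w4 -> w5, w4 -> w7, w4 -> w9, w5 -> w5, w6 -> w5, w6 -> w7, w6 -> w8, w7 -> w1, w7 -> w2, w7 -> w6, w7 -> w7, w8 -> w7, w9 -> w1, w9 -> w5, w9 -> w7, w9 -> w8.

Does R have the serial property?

Yes

Serial: yes — every world has a successor (e.g. w1 R w2).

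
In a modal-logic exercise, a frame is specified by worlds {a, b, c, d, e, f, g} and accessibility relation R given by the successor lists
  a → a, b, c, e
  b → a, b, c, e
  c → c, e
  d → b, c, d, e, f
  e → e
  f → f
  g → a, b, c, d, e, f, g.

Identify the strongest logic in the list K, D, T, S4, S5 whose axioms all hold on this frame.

T

Serial (axiom D): yes — every world has a successor (e.g. a R a).
Reflexive (axiom T): yes — every world is R-related to itself.
Transitive (axiom 4): no — d R b and b R a, but not d R a.
Euclidean (axiom 5): no — a R c and a R b, but not c R b.
So F validates K, D, T; S4 would additionally require R to be transitive. The strongest is T.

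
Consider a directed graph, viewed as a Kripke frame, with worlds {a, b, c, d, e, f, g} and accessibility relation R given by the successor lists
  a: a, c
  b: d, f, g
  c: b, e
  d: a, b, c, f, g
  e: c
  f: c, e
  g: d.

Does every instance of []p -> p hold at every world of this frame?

No

By correspondence theory, T is valid on a frame iff R is reflexive.
Reflexive: no — b is not related to itself.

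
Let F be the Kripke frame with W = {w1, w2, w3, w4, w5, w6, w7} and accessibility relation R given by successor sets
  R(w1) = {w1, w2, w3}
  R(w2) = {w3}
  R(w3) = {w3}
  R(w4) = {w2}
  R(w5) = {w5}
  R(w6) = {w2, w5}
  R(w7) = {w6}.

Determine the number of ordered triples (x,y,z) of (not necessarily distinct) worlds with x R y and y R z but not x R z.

Enumerating: (w4,w2,w3), (w6,w2,w3), (w7,w6,w2), (w7,w6,w5).

4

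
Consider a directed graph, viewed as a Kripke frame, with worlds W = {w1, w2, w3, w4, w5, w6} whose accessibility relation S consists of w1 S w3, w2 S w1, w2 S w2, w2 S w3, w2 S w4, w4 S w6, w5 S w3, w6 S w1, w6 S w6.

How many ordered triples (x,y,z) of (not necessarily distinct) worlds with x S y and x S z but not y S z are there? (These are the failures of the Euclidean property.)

15

Enumerating: (w1,w3,w3), (w2,w1,w1), (w2,w1,w2), (w2,w1,w4), (w2,w3,w1), (w2,w3,w2), (w2,w3,w3), (w2,w3,w4), (w2,w4,w1), (w2,w4,w2), (w2,w4,w3), (w2,w4,w4), (w5,w3,w3), (w6,w1,w1), (w6,w1,w6).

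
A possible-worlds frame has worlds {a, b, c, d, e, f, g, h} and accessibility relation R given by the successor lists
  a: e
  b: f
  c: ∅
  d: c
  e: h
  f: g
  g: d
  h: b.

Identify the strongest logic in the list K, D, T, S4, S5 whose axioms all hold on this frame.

K

Serial (axiom D): no — c has no R-successor.
Reflexive (axiom T): no — a is not related to itself.
Transitive (axiom 4): no — a R e and e R h, but not a R h.
Euclidean (axiom 5): no — a R e and a R e, but not e R e.
So F validates K; D would additionally require R to be serial. The strongest is K.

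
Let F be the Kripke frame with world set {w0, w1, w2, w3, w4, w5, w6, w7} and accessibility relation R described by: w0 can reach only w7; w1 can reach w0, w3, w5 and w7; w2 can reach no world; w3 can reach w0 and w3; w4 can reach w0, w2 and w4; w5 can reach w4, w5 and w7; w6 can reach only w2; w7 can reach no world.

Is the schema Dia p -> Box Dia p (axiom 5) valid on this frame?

The schema 5 characterises exactly the Euclidean frames.
Euclidean: no — w1 R w0 and w1 R w3, but not w0 R w3.

No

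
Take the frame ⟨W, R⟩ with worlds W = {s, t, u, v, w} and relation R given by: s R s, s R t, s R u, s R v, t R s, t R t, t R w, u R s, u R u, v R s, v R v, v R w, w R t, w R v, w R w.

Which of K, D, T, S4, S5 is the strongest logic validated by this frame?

Serial (axiom D): yes — every world has a successor (e.g. s R s).
Reflexive (axiom T): yes — every world is R-related to itself.
Transitive (axiom 4): no — s R t and t R w, but not s R w.
Euclidean (axiom 5): no — s R t and s R u, but not t R u.
So F validates K, D, T; S4 would additionally require R to be transitive. The strongest is T.

T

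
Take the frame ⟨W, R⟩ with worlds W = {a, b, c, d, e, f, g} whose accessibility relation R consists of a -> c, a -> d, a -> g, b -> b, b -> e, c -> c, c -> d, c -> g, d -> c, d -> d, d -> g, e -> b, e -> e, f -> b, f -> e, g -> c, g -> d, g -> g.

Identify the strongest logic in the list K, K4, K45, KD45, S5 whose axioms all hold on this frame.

KD45

Transitive (axiom 4): yes — every two-step R-path is closed by a direct edge.
Euclidean (axiom 5): yes — any two successors of a common world are R-related.
Serial (axiom D): yes — every world has a successor (e.g. a R c).
Reflexive (axiom T): no — a is not related to itself.
So F validates K, K4, K45, KD45; S5 would additionally require R to be reflexive. The strongest is KD45.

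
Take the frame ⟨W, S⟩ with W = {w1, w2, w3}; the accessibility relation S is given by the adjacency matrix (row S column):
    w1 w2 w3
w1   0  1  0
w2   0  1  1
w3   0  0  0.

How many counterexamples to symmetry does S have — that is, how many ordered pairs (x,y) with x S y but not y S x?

Enumerating: (w1,w2), (w2,w3).

2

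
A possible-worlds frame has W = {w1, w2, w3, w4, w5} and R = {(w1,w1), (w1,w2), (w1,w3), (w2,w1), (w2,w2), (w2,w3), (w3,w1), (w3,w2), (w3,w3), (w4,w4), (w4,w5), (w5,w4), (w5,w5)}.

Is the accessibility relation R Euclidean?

Yes

Euclidean: yes — any two successors of a common world are R-related.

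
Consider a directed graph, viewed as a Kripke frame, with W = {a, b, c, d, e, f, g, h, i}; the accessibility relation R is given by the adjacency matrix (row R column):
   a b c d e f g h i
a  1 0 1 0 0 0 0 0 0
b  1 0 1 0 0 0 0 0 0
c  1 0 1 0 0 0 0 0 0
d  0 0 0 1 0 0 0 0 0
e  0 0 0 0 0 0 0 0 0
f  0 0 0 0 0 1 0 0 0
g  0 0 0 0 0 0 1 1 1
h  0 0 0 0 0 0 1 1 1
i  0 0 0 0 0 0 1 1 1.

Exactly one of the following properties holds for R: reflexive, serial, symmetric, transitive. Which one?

transitive

Reflexive: no — b is not related to itself.
Serial: no — e has no R-successor.
Symmetric: no — b R a but not a R b.
Transitive: yes — every two-step R-path is closed by a direct edge.
Only transitive holds.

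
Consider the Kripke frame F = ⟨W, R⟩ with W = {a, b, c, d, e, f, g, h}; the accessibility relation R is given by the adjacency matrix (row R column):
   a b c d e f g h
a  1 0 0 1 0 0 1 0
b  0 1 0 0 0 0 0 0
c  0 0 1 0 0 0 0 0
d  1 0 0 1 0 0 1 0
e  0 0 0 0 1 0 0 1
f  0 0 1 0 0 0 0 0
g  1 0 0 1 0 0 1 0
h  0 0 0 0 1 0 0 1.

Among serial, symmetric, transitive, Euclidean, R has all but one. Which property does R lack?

symmetric

Serial: yes — every world has a successor (e.g. a R a).
Symmetric: no — f R c but not c R f.
Transitive: yes — every two-step R-path is closed by a direct edge.
Euclidean: yes — any two successors of a common world are R-related.
Only symmetric fails.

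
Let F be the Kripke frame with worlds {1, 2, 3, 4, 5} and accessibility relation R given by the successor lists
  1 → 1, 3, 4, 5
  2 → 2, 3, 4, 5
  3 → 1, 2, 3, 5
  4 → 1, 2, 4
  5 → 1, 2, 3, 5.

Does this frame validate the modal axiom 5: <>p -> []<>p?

No

The schema 5 characterises exactly the Euclidean frames.
Euclidean: no — 1 R 3 and 1 R 4, but not 3 R 4.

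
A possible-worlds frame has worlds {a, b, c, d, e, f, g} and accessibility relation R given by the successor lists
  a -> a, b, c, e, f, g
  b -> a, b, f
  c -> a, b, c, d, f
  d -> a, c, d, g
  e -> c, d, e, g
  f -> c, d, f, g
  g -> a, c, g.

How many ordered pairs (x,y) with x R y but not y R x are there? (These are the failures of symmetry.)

12

Enumerating: (a,e), (a,f), (b,f), (c,b), (d,a), (d,g), (e,c), (e,d), (e,g), (f,d), (f,g), (g,c).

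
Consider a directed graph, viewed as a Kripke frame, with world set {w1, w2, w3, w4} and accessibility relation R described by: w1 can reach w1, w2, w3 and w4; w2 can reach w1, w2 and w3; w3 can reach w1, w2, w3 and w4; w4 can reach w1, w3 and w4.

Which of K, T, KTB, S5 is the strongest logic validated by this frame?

KTB

Reflexive (axiom T): yes — every world is R-related to itself.
Symmetric (axiom B): yes — every pair in R has its reverse in R.
Euclidean (axiom 5): no — w1 R w2 and w1 R w4, but not w2 R w4.
So F validates K, T, KTB; S5 would additionally require R to be Euclidean. The strongest is KTB.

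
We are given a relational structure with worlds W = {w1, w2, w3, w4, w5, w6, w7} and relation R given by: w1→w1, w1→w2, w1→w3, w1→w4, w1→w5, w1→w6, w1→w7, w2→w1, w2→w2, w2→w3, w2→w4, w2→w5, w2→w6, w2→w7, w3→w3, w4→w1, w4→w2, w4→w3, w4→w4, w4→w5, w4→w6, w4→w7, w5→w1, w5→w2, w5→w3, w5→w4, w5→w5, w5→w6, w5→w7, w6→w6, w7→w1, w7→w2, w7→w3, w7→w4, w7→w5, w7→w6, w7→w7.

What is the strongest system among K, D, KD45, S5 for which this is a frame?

D

Serial (axiom D): yes — every world has a successor (e.g. w1 R w1).
Euclidean (axiom 5): no — w1 R w3 and w1 R w2, but not w3 R w2.
Transitive (axiom 4): yes — every two-step R-path is closed by a direct edge.
Reflexive (axiom T): yes — every world is R-related to itself.
So F validates K, D; KD45 would additionally require R to be Euclidean. The strongest is D.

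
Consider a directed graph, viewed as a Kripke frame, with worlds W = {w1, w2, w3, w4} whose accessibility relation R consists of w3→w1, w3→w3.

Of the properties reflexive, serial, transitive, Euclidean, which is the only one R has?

Reflexive: no — w1 is not related to itself.
Serial: no — w1 has no R-successor.
Transitive: yes — every two-step R-path is closed by a direct edge.
Euclidean: no — w3 R w1 and w3 R w1, but not w1 R w1.
Only transitive holds.

transitive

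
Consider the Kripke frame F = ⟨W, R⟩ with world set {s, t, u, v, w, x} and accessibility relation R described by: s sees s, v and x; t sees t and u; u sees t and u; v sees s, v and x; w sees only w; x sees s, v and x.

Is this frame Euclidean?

Euclidean: yes — any two successors of a common world are R-related.

Yes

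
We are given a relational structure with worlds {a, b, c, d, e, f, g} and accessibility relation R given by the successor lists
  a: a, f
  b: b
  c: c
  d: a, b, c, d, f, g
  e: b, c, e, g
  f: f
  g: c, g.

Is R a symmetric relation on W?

Symmetric: no — a R f but not f R a.

No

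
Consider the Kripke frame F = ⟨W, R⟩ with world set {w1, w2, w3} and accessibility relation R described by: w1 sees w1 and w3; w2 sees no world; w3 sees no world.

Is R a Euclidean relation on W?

No

Euclidean: no — w1 R w3 and w1 R w1, but not w3 R w1.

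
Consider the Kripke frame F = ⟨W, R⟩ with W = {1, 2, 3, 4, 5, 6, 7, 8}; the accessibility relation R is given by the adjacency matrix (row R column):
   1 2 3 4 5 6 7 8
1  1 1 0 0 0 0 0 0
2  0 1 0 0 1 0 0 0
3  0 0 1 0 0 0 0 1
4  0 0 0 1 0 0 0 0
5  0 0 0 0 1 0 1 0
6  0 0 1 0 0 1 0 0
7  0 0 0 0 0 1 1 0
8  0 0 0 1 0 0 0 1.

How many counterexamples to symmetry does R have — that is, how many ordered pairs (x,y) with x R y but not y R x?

Enumerating: (1,2), (2,5), (3,8), (5,7), (6,3), (7,6), (8,4).

7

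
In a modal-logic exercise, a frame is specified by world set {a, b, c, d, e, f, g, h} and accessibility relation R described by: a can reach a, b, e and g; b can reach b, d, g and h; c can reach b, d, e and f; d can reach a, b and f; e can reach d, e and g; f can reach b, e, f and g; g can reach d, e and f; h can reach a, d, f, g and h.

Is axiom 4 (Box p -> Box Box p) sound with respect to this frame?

No

Axiom 4 corresponds to the accessibility relation being transitive.
Transitive: no — a R b and b R d, but not a R d.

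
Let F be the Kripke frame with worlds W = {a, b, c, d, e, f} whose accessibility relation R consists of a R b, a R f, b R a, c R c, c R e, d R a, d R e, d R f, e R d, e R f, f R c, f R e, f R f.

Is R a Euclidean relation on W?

No

Euclidean: no — a R b and a R f, but not b R f.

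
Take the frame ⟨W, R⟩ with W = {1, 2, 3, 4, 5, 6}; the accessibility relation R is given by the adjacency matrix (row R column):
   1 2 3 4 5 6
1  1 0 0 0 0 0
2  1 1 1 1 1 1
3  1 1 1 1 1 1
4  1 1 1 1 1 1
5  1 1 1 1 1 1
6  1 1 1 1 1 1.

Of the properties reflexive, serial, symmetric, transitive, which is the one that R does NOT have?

Reflexive: yes — every world is R-related to itself.
Serial: yes — every world has a successor (e.g. 1 R 1).
Symmetric: no — 2 R 1 but not 1 R 2.
Transitive: yes — every two-step R-path is closed by a direct edge.
Only symmetric fails.

symmetric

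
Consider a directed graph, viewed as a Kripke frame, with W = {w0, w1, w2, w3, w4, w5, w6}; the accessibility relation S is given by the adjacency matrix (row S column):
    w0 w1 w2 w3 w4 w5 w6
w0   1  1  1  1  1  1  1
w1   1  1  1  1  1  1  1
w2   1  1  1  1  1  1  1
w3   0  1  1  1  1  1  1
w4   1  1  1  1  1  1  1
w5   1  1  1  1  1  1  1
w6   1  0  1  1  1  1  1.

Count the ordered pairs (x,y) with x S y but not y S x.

Enumerating: (w0,w3), (w1,w6).

2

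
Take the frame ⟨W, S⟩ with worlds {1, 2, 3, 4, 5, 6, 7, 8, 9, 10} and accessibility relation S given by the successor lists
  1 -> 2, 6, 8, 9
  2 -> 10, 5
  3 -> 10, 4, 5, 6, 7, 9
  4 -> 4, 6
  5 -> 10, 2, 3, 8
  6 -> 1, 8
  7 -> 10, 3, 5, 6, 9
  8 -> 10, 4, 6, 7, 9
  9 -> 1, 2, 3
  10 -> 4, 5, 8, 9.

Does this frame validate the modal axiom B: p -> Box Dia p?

No

Axiom B corresponds to the accessibility relation being symmetric.
Symmetric: no — 1 S 2 but not 2 S 1.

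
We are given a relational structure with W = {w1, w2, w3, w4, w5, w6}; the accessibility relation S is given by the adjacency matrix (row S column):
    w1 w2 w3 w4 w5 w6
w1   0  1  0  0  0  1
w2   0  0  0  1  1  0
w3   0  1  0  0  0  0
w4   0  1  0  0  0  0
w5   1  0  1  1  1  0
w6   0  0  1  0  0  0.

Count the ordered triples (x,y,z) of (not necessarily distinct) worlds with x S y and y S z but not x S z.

Enumerating: (w1,w2,w4), (w1,w2,w5), (w1,w6,w3), (w2,w4,w2), (w2,w5,w1), (w2,w5,w3), (w3,w2,w4), (w3,w2,w5), (w4,w2,w4), (w4,w2,w5), (w5,w1,w2), (w5,w1,w6), (w5,w3,w2), (w5,w4,w2), (w6,w3,w2).

15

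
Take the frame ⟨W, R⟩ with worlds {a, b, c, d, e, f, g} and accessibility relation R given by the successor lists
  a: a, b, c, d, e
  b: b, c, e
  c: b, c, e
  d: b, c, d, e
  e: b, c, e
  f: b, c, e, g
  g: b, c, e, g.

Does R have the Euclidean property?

No

Euclidean: no — a R b and a R d, but not b R d.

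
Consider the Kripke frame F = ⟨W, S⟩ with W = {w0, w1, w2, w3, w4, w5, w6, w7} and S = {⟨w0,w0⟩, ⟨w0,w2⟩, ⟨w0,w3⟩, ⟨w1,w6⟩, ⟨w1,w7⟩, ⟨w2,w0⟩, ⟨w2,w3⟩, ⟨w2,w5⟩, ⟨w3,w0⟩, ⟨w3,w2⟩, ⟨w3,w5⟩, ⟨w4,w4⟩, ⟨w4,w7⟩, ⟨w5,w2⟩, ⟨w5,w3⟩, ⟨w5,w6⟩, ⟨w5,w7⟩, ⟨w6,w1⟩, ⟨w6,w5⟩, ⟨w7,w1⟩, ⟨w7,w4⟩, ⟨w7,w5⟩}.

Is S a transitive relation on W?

Transitive: no — w0 S w2 and w2 S w5, but not w0 S w5.

No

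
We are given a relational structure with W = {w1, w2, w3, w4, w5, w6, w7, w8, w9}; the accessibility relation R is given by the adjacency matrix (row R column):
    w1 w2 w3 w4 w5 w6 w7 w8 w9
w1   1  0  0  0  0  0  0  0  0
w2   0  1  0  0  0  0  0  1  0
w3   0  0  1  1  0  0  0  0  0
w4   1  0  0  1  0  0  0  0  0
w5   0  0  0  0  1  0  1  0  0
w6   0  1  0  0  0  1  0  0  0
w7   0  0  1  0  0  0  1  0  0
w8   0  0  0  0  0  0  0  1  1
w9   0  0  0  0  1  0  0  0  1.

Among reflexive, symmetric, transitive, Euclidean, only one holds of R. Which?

reflexive

Reflexive: yes — every world is R-related to itself.
Symmetric: no — w2 R w8 but not w8 R w2.
Transitive: no — w2 R w8 and w8 R w9, but not w2 R w9.
Euclidean: no — w2 R w8 and w2 R w2, but not w8 R w2.
Only reflexive holds.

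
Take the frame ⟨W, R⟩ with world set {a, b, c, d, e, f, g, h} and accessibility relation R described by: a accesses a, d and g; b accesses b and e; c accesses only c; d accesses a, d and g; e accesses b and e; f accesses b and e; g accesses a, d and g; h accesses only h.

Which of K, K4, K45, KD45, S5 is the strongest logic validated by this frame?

Transitive (axiom 4): yes — every two-step R-path is closed by a direct edge.
Euclidean (axiom 5): yes — any two successors of a common world are R-related.
Serial (axiom D): yes — every world has a successor (e.g. a R a).
Reflexive (axiom T): no — f is not related to itself.
So F validates K, K4, K45, KD45; S5 would additionally require R to be reflexive. The strongest is KD45.

KD45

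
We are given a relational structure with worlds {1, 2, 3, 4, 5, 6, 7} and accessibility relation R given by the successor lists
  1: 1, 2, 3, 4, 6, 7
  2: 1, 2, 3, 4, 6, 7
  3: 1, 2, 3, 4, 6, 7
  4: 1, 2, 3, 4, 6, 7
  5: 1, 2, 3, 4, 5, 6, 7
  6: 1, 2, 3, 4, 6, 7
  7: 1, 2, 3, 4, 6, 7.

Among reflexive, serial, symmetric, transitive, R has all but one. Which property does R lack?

symmetric

Reflexive: yes — every world is R-related to itself.
Serial: yes — every world has a successor (e.g. 1 R 1).
Symmetric: no — 5 R 1 but not 1 R 5.
Transitive: yes — every two-step R-path is closed by a direct edge.
Only symmetric fails.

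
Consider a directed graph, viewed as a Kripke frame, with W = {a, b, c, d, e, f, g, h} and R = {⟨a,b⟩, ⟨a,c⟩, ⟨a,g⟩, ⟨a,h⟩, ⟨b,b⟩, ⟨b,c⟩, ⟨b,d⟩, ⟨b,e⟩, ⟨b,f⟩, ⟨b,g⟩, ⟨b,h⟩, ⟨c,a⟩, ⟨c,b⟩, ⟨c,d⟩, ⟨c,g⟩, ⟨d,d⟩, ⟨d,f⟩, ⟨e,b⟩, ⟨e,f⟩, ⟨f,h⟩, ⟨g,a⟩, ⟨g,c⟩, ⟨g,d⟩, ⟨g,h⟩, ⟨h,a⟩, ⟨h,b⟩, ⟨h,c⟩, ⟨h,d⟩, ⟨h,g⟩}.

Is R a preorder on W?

Reflexive: no — a is not related to itself.
Transitive: no — a R b and b R d, but not a R d.
So R is not a preorder.

No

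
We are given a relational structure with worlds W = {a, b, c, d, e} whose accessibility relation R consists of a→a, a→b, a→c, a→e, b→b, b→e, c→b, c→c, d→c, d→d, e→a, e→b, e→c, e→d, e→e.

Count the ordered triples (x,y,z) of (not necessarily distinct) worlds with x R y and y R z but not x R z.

6

Enumerating: (a,e,d), (b,e,a), (b,e,c), (b,e,d), (c,b,e), (d,c,b).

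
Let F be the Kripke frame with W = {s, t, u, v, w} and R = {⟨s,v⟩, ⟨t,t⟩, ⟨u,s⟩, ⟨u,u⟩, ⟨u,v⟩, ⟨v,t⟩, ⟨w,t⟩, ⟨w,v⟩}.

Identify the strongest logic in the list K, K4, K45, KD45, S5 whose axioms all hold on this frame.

Transitive (axiom 4): no — s R v and v R t, but not s R t.
Euclidean (axiom 5): no — u R v and u R s, but not v R s.
Serial (axiom D): yes — every world has a successor (e.g. s R v).
Reflexive (axiom T): no — s is not related to itself.
So F validates K; K4 would additionally require R to be transitive. The strongest is K.

K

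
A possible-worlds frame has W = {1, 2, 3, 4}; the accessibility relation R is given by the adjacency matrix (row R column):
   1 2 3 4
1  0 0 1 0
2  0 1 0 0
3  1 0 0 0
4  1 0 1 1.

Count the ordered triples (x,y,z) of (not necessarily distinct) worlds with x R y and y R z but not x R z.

2

Enumerating: (1,3,1), (3,1,3).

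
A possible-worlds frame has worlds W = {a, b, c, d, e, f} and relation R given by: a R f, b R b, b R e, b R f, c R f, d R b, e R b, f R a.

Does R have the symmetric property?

Symmetric: no — b R f but not f R b.

No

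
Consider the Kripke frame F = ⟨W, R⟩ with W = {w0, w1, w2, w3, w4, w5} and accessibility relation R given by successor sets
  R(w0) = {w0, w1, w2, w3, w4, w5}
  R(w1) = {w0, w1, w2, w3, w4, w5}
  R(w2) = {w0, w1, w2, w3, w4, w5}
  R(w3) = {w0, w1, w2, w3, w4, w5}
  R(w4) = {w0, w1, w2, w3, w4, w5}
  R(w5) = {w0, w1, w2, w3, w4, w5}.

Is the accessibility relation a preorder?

Yes

Reflexive: yes — every world is R-related to itself.
Transitive: yes — every two-step R-path is closed by a direct edge.
So R is a preorder.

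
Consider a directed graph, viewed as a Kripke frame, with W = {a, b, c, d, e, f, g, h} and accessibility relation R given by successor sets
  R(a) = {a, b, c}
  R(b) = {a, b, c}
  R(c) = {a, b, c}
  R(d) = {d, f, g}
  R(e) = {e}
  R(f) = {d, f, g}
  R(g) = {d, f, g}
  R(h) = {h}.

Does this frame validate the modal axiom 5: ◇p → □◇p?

Yes

Axiom 5 corresponds to the accessibility relation being Euclidean.
Euclidean: yes — any two successors of a common world are R-related.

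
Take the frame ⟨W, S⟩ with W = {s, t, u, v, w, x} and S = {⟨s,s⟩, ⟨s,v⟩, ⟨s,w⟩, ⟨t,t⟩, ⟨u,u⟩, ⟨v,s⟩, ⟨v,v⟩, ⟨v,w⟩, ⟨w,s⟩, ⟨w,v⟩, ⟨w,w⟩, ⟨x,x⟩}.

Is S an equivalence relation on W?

Yes

Reflexive: yes — every world is S-related to itself.
Symmetric: yes — every pair in S has its reverse in S.
Transitive: yes — every two-step S-path is closed by a direct edge.
So S is an equivalence relation.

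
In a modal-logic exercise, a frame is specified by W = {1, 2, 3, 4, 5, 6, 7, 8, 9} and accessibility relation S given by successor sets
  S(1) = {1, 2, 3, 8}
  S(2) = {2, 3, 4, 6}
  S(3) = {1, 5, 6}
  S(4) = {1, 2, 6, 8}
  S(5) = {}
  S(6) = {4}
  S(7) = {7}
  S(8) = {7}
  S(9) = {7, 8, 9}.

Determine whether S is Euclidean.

No

Euclidean: no — 1 S 2 and 1 S 8, but not 2 S 8.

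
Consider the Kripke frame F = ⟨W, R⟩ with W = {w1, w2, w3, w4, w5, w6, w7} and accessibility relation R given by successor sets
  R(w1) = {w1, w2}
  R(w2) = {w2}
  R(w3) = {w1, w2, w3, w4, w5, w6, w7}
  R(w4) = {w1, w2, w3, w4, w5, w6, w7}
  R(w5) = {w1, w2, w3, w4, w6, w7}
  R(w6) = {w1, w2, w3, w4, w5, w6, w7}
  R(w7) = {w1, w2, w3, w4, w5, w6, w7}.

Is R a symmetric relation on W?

No

Symmetric: no — w1 R w2 but not w2 R w1.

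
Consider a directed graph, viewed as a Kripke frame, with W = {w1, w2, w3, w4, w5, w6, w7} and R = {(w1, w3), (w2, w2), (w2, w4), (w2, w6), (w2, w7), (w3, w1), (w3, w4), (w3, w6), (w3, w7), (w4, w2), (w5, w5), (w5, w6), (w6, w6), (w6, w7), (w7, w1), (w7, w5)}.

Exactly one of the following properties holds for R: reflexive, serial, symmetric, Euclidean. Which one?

serial

Reflexive: no — w1 is not related to itself.
Serial: yes — every world has a successor (e.g. w1 R w3).
Symmetric: no — w2 R w6 but not w6 R w2.
Euclidean: no — w2 R w4 and w2 R w6, but not w4 R w6.
Only serial holds.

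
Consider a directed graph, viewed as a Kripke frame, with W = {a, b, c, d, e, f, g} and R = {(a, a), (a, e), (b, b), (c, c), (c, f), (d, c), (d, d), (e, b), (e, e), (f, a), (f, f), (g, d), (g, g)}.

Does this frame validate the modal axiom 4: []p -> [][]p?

Axiom 4 corresponds to the accessibility relation being transitive.
Transitive: no — a R e and e R b, but not a R b.

No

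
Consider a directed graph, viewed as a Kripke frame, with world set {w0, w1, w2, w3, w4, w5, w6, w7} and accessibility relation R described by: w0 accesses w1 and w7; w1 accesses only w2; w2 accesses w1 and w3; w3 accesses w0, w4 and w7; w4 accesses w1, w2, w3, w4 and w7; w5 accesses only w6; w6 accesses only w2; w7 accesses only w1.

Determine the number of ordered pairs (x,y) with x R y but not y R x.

Enumerating: (w0,w1), (w0,w7), (w2,w3), (w3,w0), (w3,w7), (w4,w1), (w4,w2), (w4,w7), (w5,w6), (w6,w2), (w7,w1).

11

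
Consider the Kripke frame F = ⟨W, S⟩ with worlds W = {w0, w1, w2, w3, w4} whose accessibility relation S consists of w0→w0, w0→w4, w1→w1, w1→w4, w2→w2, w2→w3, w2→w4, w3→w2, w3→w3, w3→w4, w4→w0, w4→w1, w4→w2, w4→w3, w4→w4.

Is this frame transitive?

No

Transitive: no — w0 S w4 and w4 S w1, but not w0 S w1.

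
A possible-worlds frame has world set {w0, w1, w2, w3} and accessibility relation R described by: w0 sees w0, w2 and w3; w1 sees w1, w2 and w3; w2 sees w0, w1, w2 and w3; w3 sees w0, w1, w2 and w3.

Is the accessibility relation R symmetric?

Symmetric: yes — every pair in R has its reverse in R.

Yes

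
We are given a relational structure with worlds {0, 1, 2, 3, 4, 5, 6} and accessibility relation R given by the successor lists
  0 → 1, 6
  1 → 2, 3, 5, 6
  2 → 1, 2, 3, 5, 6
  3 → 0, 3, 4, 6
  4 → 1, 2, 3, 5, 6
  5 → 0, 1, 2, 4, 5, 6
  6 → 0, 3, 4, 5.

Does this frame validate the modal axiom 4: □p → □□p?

By correspondence theory, 4 is valid on a frame iff R is transitive.
Transitive: no — 0 R 1 and 1 R 2, but not 0 R 2.

No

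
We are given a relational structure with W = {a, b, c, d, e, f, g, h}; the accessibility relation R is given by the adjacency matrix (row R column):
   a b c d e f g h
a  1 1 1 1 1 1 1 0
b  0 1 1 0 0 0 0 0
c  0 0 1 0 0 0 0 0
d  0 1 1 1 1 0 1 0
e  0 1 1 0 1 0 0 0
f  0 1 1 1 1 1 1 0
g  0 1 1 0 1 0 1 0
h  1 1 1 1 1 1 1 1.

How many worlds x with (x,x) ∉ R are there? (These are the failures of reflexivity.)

R is reflexive; there are no such worlds.

0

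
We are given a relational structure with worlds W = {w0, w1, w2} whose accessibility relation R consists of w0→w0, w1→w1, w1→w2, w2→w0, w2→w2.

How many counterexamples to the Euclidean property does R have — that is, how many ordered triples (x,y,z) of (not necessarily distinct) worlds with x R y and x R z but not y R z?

Enumerating: (w1,w2,w1), (w2,w0,w2).

2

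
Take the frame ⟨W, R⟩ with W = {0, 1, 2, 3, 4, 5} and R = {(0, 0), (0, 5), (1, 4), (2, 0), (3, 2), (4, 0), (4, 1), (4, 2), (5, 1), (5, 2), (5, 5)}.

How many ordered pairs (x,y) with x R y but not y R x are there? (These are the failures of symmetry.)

7

Enumerating: (0,5), (2,0), (3,2), (4,0), (4,2), (5,1), (5,2).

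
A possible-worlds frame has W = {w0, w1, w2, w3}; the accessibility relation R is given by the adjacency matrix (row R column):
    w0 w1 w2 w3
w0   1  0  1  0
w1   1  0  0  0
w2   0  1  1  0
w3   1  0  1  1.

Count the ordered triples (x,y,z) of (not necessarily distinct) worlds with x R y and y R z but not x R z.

Enumerating: (w0,w2,w1), (w1,w0,w2), (w2,w1,w0), (w3,w2,w1).

4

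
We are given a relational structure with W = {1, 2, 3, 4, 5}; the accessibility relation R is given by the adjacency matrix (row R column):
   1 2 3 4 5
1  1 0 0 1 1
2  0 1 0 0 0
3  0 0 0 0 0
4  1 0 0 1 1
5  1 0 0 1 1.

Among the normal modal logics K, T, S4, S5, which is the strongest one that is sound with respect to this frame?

Reflexive (axiom T): no — 3 is not related to itself.
Transitive (axiom 4): yes — every two-step R-path is closed by a direct edge.
Euclidean (axiom 5): yes — any two successors of a common world are R-related.
So F validates K; T would additionally require R to be reflexive. The strongest is K.

K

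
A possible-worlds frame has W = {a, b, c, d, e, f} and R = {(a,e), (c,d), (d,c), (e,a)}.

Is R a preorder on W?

No

Reflexive: no — a is not related to itself.
Transitive: no — a R e and e R a, but not a R a.
So R is not a preorder.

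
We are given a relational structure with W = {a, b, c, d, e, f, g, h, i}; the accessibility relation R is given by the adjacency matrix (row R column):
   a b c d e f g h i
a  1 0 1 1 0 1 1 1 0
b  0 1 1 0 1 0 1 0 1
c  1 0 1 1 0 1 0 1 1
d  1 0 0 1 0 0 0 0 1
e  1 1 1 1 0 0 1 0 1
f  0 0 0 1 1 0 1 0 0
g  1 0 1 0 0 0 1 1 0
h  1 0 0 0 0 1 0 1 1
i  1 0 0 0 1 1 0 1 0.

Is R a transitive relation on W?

No

Transitive: no — a R c and c R i, but not a R i.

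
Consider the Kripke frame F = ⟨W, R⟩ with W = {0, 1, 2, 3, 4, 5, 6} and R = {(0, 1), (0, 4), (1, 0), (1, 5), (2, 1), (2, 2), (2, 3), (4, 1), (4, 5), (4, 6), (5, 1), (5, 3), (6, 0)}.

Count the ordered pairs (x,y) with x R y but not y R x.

Enumerating: (0,4), (2,1), (2,3), (4,1), (4,5), (4,6), (5,3), (6,0).

8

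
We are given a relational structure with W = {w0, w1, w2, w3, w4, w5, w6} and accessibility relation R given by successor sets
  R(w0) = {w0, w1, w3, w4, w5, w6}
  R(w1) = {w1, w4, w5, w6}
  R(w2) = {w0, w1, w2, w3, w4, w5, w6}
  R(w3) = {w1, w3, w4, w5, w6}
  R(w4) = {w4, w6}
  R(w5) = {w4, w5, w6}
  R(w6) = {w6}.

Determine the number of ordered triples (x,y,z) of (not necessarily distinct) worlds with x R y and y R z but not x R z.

R is transitive; there are no such tuples.

0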